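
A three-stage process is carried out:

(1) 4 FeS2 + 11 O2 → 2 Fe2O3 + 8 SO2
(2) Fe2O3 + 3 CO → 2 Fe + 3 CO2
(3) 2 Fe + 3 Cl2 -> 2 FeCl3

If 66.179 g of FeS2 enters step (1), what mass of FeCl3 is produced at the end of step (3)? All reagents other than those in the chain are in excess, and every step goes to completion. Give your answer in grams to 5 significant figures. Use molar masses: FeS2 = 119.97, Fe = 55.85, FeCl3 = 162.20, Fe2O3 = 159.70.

89.474 g

n(FeS2) = 66.179 / 119.97 = 0.551630 mol.
Reaction (1): FeS2→Fe2O3 ratio 4:2 ⇒ n(Fe2O3) = 0.275815 mol.
Reaction (2): Fe2O3→Fe ratio 1:2 ⇒ n(Fe) = 0.551630 mol.
Reaction (3): Fe→FeCl3 ratio 2:2 ⇒ n(FeCl3) = 0.551630 mol.
Mass of FeCl3 = 0.551630 × 162.20 = 89.4743 g.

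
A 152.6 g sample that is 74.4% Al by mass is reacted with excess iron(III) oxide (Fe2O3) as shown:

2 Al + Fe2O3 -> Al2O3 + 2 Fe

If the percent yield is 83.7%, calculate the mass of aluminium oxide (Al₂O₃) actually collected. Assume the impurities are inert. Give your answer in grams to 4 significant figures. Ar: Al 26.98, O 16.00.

179.6 g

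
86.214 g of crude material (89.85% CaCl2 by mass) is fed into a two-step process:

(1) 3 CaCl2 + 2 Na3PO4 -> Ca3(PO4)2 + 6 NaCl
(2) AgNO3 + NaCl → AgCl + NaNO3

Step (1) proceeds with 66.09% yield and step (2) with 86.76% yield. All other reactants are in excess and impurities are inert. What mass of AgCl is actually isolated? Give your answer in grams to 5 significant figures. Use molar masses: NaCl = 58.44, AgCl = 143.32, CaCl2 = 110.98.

114.72 g

Pure CaCl2 = 86.214 × 0.8985 = 77.4633 g.
n(CaCl2) = 77.4633 / 110.98 = 0.697993 mol.
Step 1 (CaCl2:NaCl = 3:6): theoretical n(NaCl) = 1.39599 mol; at 66.09% yield, n(NaCl) = 0.922607 mol.
Step 2 (NaCl:AgCl = 1:1): theoretical n(AgCl) = 0.922607 mol, so theoretical mass = 0.922607 × 143.32 = 132.228 g.
At 86.76% yield, actual mass of AgCl = 132.228 × 0.8676 = 114.721 g.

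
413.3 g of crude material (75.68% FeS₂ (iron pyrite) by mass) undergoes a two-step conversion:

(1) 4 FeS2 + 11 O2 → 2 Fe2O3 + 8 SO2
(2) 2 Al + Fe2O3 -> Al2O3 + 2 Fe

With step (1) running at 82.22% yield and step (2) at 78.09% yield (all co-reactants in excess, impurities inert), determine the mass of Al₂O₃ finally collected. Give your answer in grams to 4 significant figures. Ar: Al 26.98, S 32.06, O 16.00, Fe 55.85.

85.34 g

Pure FeS2 = 413.3 × 0.7568 = 312.79 g.
M(FeS2) = 55.85 + 2(32.06) = 119.97 g/mol.
M(Al2O3) = 2(26.98) + 3(16.00) = 101.96 g/mol.
n(FeS2) = 312.79 / 119.97 = 2.6072 mol.
Step 1 (FeS2:Fe2O3 = 4:2): theoretical n(Fe2O3) = 1.3036 mol; at 82.22% yield, n(Fe2O3) = 1.0718 mol.
Step 2 (Fe2O3:Al2O3 = 1:1): theoretical n(Al2O3) = 1.0718 mol, so theoretical mass = 1.0718 × 101.96 = 109.28 g.
At 78.09% yield, actual mass of Al2O3 = 109.28 × 0.7809 = 85.339 g.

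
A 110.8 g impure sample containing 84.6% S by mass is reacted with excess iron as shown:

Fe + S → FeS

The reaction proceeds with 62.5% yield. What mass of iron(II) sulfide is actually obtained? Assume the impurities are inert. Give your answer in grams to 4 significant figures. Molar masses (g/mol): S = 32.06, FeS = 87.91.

Pure S available = 110.8 g × 0.846 = 93.737 g.
n(S) = 93.737 g / 32.06 g/mol = 2.9238 mol.
From the equation the S:FeS mole ratio is 1:1, so n(FeS) = 2.9238 × 1/1 = 2.9238 mol.
Mass of FeS = 2.9238 mol × 87.91 g/mol = 257.03 g.
Actual mass collected = 257.03 g × 0.625 = 160.64 g.

160.6 g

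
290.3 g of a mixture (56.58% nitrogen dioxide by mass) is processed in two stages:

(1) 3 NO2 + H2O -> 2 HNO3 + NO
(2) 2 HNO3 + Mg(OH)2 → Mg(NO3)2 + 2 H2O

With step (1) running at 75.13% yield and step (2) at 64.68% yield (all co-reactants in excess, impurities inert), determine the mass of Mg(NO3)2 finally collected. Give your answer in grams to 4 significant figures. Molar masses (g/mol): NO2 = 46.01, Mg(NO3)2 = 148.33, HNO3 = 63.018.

85.77 g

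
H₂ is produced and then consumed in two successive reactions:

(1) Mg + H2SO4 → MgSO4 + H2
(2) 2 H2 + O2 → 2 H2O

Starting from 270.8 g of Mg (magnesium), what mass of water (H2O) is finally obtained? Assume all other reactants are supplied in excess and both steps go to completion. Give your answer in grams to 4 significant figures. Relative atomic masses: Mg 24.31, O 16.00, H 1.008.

200.7 g

M(Mg) = 24.31 g/mol.
M(H2O) = 2(1.008) + 16.00 = 18.016 g/mol.
n(Mg) = 270.80 / 24.31 = 11.139 mol.
Step 1 gives a 1:1 ratio of Mg to H2, so n(H2) = 11.139 mol.
In step 2 the H2:H2O ratio is 2:2, so n(H2O) = 11.139 mol.
Mass of H2O = 11.139 × 18.016 = 200.69 g.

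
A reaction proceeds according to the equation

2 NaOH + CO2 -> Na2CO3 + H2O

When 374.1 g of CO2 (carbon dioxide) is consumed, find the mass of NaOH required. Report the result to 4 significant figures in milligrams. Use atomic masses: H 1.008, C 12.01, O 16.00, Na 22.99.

M(CO2) = 12.01 + 2(16.00) = 44.01 g/mol.
M(NaOH) = 22.99 + 16.00 + 1.008 = 39.998 g/mol.
n(CO2) = 374.10 g / 44.01 g/mol = 8.5003 mol.
From the equation the CO2:NaOH mole ratio is 1:2, so n(NaOH) = 8.5003 × 2/1 = 17.001 mol.
Mass of NaOH = 17.001 mol × 39.998 g/mol = 679.99 g.
Converting to mg: 679.99 g = 680000 mg.

680000 mg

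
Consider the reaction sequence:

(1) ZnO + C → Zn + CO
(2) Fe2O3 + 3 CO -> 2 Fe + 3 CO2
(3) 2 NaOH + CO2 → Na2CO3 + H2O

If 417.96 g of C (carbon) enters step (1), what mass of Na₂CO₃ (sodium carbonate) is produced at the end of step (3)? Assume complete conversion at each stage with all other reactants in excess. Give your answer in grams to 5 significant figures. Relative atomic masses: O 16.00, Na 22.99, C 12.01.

M(C) = 12.01 g/mol.
M(Na2CO3) = 2(22.99) + 12.01 + 3(16.00) = 105.99 g/mol.
n(C) = 417.96 / 12.01 = 34.8010 mol.
Reaction (1): C→CO ratio 1:1 ⇒ n(CO) = 34.8010 mol.
Reaction (2): CO→CO2 ratio 3:3 ⇒ n(CO2) = 34.8010 mol.
Reaction (3): CO2→Na2CO3 ratio 1:1 ⇒ n(Na2CO3) = 34.8010 mol.
Mass of Na2CO3 = 34.8010 × 105.99 = 3688.56 g.

3688.6 g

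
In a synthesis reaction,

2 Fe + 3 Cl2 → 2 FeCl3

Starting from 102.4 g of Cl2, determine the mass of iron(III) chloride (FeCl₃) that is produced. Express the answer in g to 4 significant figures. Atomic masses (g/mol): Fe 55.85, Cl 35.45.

M(Cl2) = 2(35.45) = 70.90 g/mol.
M(FeCl3) = 55.85 + 3(35.45) = 162.20 g/mol.
n(Cl2) = 102.40 g / 70.90 g/mol = 1.4443 mol.
From the equation the Cl2:FeCl3 mole ratio is 3:2, so n(FeCl3) = 1.4443 × 2/3 = 0.96286 mol.
Mass of FeCl3 = 0.96286 mol × 162.20 g/mol = 156.18 g.

156.2 g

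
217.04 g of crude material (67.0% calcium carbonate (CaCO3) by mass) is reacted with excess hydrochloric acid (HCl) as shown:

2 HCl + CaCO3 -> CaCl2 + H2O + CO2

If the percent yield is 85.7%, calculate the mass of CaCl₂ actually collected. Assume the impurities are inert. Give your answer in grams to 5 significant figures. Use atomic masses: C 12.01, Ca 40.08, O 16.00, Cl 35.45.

Pure CaCO3 available = 217.04 g × 0.670 = 145.417 g.
M(CaCO3) = 40.08 + 12.01 + 3(16.00) = 100.09 g/mol.
M(CaCl2) = 40.08 + 2(35.45) = 110.98 g/mol.
n(CaCO3) = 145.417 g / 100.09 g/mol = 1.45286 mol.
From the equation the CaCO3:CaCl2 mole ratio is 1:1, so n(CaCl2) = 1.45286 × 1/1 = 1.45286 mol.
Mass of CaCl2 = 1.45286 mol × 110.98 g/mol = 161.238 g.
Actual mass collected = 161.238 g × 0.857 = 138.181 g.

138.18 g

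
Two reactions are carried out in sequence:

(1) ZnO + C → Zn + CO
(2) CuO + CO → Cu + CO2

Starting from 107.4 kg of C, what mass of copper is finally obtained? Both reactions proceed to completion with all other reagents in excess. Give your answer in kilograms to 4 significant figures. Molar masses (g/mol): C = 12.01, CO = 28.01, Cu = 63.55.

568.3 kg

107.4 kg = 107400 g.
n(C) = 107400 / 12.01 = 8942.5 mol.
Step 1 gives a 1:1 ratio of C to CO, so n(CO) = 8942.5 mol.
In step 2 the CO:Cu ratio is 1:1, so n(Cu) = 8942.5 mol.
Mass of Cu = 8942.5 × 63.55 = 568300 g = 568.3 kg.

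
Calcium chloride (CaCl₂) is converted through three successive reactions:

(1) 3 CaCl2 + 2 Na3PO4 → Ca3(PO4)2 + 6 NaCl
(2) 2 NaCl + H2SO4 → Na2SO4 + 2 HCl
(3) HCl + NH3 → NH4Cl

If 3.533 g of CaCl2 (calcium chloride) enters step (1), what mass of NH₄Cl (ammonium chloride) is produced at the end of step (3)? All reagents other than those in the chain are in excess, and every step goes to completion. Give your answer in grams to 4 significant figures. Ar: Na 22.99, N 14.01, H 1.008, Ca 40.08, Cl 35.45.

3.406 g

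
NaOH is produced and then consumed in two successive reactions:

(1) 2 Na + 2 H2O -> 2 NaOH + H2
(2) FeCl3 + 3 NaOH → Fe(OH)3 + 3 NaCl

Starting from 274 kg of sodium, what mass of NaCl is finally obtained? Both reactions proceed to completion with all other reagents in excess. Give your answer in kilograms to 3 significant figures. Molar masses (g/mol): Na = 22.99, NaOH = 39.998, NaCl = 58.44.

697 kg

274 kg = 274000 g.
n(Na) = 274000 / 22.99 = 11920 mol.
Step 1 gives a 2:2 ratio of Na to NaOH, so n(NaOH) = 11920 mol.
In step 2 the NaOH:NaCl ratio is 3:3, so n(NaCl) = 11920 mol.
Mass of NaCl = 11920 × 58.44 = 696500 g = 697 kg.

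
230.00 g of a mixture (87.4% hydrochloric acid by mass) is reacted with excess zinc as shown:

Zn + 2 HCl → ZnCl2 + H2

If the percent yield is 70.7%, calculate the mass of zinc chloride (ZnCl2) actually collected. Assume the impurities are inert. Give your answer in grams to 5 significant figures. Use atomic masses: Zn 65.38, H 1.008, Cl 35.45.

265.62 g

Pure HCl available = 230.00 g × 0.874 = 201.020 g.
M(HCl) = 1.008 + 35.45 = 36.458 g/mol.
M(ZnCl2) = 65.38 + 2(35.45) = 136.28 g/mol.
n(HCl) = 201.020 g / 36.458 g/mol = 5.51374 mol.
From the equation the HCl:ZnCl2 mole ratio is 2:1, so n(ZnCl2) = 5.51374 × 1/2 = 2.75687 mol.
Mass of ZnCl2 = 2.75687 mol × 136.28 g/mol = 375.706 g.
Actual mass collected = 375.706 g × 0.707 = 265.624 g.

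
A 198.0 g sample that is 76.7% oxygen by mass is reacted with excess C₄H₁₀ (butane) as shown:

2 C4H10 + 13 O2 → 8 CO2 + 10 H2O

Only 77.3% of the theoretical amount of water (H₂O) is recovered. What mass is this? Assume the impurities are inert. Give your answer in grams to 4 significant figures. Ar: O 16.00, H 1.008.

Pure O2 available = 198.0 g × 0.767 = 151.87 g.
M(O2) = 2(16.00) = 32.00 g/mol.
M(H2O) = 2(1.008) + 16.00 = 18.016 g/mol.
n(O2) = 151.87 g / 32.00 g/mol = 4.7458 mol.
From the equation the O2:H2O mole ratio is 13:10, so n(H2O) = 4.7458 × 10/13 = 3.6506 mol.
Mass of H2O = 3.6506 mol × 18.016 g/mol = 65.770 g.
Actual mass collected = 65.770 g × 0.773 = 50.840 g.

50.84 g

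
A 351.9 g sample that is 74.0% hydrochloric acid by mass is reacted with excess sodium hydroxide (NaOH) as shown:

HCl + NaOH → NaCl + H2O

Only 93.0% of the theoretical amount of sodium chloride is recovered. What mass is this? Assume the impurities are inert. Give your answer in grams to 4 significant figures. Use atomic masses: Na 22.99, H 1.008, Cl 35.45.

388.2 g

Pure HCl available = 351.9 g × 0.740 = 260.41 g.
M(HCl) = 1.008 + 35.45 = 36.458 g/mol.
M(NaCl) = 22.99 + 35.45 = 58.44 g/mol.
n(HCl) = 260.41 g / 36.458 g/mol = 7.1426 mol.
From the equation the HCl:NaCl mole ratio is 1:1, so n(NaCl) = 7.1426 × 1/1 = 7.1426 mol.
Mass of NaCl = 7.1426 mol × 58.44 g/mol = 417.42 g.
Actual mass collected = 417.42 g × 0.930 = 388.20 g.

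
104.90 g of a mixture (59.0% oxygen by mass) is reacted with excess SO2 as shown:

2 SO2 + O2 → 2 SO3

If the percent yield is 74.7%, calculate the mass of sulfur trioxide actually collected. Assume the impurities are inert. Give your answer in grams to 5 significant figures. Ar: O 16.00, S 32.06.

231.34 g

Pure O2 available = 104.90 g × 0.590 = 61.8910 g.
M(O2) = 2(16.00) = 32.00 g/mol.
M(SO3) = 32.06 + 3(16.00) = 80.06 g/mol.
n(O2) = 61.8910 g / 32.00 g/mol = 1.93409 mol.
From the equation the O2:SO3 mole ratio is 1:2, so n(SO3) = 1.93409 × 2/1 = 3.86819 mol.
Mass of SO3 = 3.86819 mol × 80.06 g/mol = 309.687 g.
Actual mass collected = 309.687 g × 0.747 = 231.336 g.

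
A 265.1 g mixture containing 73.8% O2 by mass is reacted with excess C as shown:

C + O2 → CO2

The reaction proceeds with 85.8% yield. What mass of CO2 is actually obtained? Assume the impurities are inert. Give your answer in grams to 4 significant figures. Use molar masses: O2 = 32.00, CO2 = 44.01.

Pure O2 available = 265.1 g × 0.738 = 195.64 g.
n(O2) = 195.64 g / 32.00 g/mol = 6.1139 mol.
From the equation the O2:CO2 mole ratio is 1:1, so n(CO2) = 6.1139 × 1/1 = 6.1139 mol.
Mass of CO2 = 6.1139 mol × 44.01 g/mol = 269.07 g.
Actual mass collected = 269.07 g × 0.858 = 230.86 g.

230.9 g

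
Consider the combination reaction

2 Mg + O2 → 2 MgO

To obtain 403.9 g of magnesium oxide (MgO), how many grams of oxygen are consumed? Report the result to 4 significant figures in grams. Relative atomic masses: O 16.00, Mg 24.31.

M(MgO) = 24.31 + 16.00 = 40.31 g/mol.
M(O2) = 2(16.00) = 32.00 g/mol.
n(MgO) = 403.90 g / 40.31 g/mol = 10.020 mol.
From the equation the MgO:O2 mole ratio is 2:1, so n(O2) = 10.020 × 1/2 = 5.0099 mol.
Mass of O2 = 5.0099 mol × 32.00 g/mol = 160.32 g.

160.3 g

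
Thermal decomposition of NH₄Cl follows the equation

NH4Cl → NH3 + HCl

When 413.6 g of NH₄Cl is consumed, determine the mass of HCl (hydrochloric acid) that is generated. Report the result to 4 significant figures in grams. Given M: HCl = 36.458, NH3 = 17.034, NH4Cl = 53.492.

281.9 g

n(NH4Cl) = 413.60 g / 53.492 g/mol = 7.7320 mol.
From the equation the NH4Cl:HCl mole ratio is 1:1, so n(HCl) = 7.7320 × 1/1 = 7.7320 mol.
Mass of HCl = 7.7320 mol × 36.458 g/mol = 281.89 g.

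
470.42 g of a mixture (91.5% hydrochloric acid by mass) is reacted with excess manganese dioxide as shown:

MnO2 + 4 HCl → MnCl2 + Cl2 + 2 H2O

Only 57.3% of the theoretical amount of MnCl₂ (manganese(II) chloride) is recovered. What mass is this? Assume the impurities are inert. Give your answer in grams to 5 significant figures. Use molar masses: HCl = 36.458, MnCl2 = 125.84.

212.83 g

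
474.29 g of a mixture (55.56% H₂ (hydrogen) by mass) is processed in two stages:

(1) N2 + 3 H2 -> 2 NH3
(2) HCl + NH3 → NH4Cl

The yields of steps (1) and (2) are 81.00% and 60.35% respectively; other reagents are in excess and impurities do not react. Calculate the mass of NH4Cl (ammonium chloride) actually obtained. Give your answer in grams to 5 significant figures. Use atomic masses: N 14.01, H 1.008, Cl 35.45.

2278.6 g

Pure H2 = 474.29 × 0.5556 = 263.516 g.
M(H2) = 2(1.008) = 2.016 g/mol.
M(NH4Cl) = 14.01 + 4(1.008) + 35.45 = 53.492 g/mol.
n(H2) = 263.516 / 2.016 = 130.712 mol.
Step 1 (H2:NH3 = 3:2): theoretical n(NH3) = 87.1414 mol; at 81.00% yield, n(NH3) = 70.5845 mol.
Step 2 (NH3:NH4Cl = 1:1): theoretical n(NH4Cl) = 70.5845 mol, so theoretical mass = 70.5845 × 53.492 = 3775.71 g.
At 60.35% yield, actual mass of NH4Cl = 3775.71 × 0.6035 = 2278.64 g.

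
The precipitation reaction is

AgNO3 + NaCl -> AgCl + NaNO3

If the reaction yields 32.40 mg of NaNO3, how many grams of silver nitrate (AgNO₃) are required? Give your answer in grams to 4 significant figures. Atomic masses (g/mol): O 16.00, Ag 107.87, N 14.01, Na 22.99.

0.06475 g

M(NaNO3) = 22.99 + 14.01 + 3(16.00) = 85.00 g/mol.
M(AgNO3) = 107.87 + 14.01 + 3(16.00) = 169.88 g/mol.
Convert: 32.40 mg = 0.032400 g.
n(NaNO3) = 0.032400 g / 85.00 g/mol = 0.00038118 mol.
From the equation the NaNO3:AgNO3 mole ratio is 1:1, so n(AgNO3) = 0.00038118 × 1/1 = 0.00038118 mol.
Mass of AgNO3 = 0.00038118 mol × 169.88 g/mol = 0.064754 g.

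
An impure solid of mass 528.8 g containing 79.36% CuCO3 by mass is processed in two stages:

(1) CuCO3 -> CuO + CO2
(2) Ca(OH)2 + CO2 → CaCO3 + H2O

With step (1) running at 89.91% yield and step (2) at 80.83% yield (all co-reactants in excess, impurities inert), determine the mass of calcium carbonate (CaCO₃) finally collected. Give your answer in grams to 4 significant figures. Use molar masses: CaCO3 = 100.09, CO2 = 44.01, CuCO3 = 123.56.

Pure CuCO3 = 528.8 × 0.7936 = 419.66 g.
n(CuCO3) = 419.66 / 123.56 = 3.3964 mol.
Step 1 (CuCO3:CO2 = 1:1): theoretical n(CO2) = 3.3964 mol; at 89.91% yield, n(CO2) = 3.0537 mol.
Step 2 (CO2:CaCO3 = 1:1): theoretical n(CaCO3) = 3.0537 mol, so theoretical mass = 3.0537 × 100.09 = 305.64 g.
At 80.83% yield, actual mass of CaCO3 = 305.64 × 0.8083 = 247.05 g.

247.1 g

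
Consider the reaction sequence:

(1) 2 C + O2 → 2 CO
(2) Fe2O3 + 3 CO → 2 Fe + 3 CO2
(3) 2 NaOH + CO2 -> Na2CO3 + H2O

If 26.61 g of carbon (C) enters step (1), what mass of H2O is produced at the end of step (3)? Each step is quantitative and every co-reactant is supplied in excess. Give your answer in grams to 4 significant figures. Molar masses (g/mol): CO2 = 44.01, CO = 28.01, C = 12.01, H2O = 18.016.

n(C) = 26.61 / 12.01 = 2.2157 mol.
Reaction (1): C→CO ratio 2:2 ⇒ n(CO) = 2.2157 mol.
Reaction (2): CO→CO2 ratio 3:3 ⇒ n(CO2) = 2.2157 mol.
Reaction (3): CO2→H2O ratio 1:1 ⇒ n(H2O) = 2.2157 mol.
Mass of H2O = 2.2157 × 18.016 = 39.917 g.

39.92 g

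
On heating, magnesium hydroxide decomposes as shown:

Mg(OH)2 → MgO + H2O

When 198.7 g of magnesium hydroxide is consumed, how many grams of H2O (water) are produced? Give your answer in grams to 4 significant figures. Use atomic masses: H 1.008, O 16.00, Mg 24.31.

61.38 g

M(Mg(OH)2) = 24.31 + 2(16.00) + 2(1.008) = 58.326 g/mol.
M(H2O) = 2(1.008) + 16.00 = 18.016 g/mol.
n(Mg(OH)2) = 198.70 g / 58.326 g/mol = 3.4067 mol.
From the equation the Mg(OH)2:H2O mole ratio is 1:1, so n(H2O) = 3.4067 × 1/1 = 3.4067 mol.
Mass of H2O = 3.4067 mol × 18.016 g/mol = 61.375 g.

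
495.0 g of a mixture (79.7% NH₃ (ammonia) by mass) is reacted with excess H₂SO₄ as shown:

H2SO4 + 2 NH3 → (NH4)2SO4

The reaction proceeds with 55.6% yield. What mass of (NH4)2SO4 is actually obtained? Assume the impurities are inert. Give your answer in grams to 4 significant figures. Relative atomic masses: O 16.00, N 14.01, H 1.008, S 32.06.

850.8 g

Pure NH3 available = 495.0 g × 0.797 = 394.51 g.
M(NH3) = 14.01 + 3(1.008) = 17.034 g/mol.
M((NH4)2SO4) = 2(14.01) + 8(1.008) + 32.06 + 4(16.00) = 132.144 g/mol.
n(NH3) = 394.51 g / 17.034 g/mol = 23.160 mol.
From the equation the NH3:(NH4)2SO4 mole ratio is 2:1, so n((NH4)2SO4) = 23.160 × 1/2 = 11.580 mol.
Mass of (NH4)2SO4 = 11.580 mol × 132.144 g/mol = 1530.3 g.
Actual mass collected = 1530.3 g × 0.556 = 850.82 g.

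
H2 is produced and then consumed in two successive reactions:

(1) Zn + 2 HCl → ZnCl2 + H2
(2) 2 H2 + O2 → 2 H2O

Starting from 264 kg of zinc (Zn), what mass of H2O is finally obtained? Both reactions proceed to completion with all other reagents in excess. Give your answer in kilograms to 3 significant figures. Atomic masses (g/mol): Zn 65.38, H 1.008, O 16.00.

72.7 kg

M(Zn) = 65.38 g/mol.
M(H2O) = 2(1.008) + 16.00 = 18.016 g/mol.
264 kg = 264000 g.
n(Zn) = 264000 / 65.38 = 4038 mol.
Step 1 gives a 1:1 ratio of Zn to H2, so n(H2) = 4038 mol.
In step 2 the H2:H2O ratio is 2:2, so n(H2O) = 4038 mol.
Mass of H2O = 4038 × 18.016 = 72750 g = 72.7 kg.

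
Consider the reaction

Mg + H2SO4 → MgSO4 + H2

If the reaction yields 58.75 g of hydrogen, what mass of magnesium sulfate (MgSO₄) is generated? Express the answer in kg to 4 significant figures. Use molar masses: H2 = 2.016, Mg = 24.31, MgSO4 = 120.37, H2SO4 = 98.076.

3.508 kg

n(H2) = 58.750 g / 2.016 g/mol = 29.142 mol.
From the equation the H2:MgSO4 mole ratio is 1:1, so n(MgSO4) = 29.142 × 1/1 = 29.142 mol.
Mass of MgSO4 = 29.142 mol × 120.37 g/mol = 3507.8 g.
Converting to kg: 3507.8 g = 3.508 kg.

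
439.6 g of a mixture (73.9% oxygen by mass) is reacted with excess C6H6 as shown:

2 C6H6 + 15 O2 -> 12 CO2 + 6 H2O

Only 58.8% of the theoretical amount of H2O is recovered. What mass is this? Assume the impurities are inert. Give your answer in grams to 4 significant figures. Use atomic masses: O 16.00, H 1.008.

43.02 g

Pure O2 available = 439.6 g × 0.739 = 324.86 g.
M(O2) = 2(16.00) = 32.00 g/mol.
M(H2O) = 2(1.008) + 16.00 = 18.016 g/mol.
n(O2) = 324.86 g / 32.00 g/mol = 10.152 mol.
From the equation the O2:H2O mole ratio is 15:6, so n(H2O) = 10.152 × 6/15 = 4.0608 mol.
Mass of H2O = 4.0608 mol × 18.016 g/mol = 73.159 g.
Actual mass collected = 73.159 g × 0.588 = 43.018 g.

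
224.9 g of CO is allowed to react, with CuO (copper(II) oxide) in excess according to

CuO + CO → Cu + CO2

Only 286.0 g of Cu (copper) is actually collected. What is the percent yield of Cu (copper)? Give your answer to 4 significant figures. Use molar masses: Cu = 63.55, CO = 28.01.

56.05 %

n(CO) = 224.90 g / 28.01 g/mol = 8.0293 mol.
From the equation the CO:Cu mole ratio is 1:1, so n(Cu) = 8.0293 × 1/1 = 8.0293 mol.
Mass of Cu = 8.0293 mol × 63.55 g/mol = 510.26 g.
This is the theoretical yield. Percent yield = 286.0 g / 510.26 g × 100% = 56.050%.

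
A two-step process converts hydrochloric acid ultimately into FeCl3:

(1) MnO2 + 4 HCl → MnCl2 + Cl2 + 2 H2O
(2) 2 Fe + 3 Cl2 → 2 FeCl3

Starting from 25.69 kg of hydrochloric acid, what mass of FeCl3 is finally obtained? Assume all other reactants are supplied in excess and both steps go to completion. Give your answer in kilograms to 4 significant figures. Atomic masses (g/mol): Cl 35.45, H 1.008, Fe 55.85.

19.05 kg

M(HCl) = 1.008 + 35.45 = 36.458 g/mol.
M(FeCl3) = 55.85 + 3(35.45) = 162.20 g/mol.
25.69 kg = 25690 g.
n(HCl) = 25690 / 36.458 = 704.65 mol.
Step 1 gives a 4:1 ratio of HCl to Cl2, so n(Cl2) = 176.16 mol.
In step 2 the Cl2:FeCl3 ratio is 3:2, so n(FeCl3) = 117.44 mol.
Mass of FeCl3 = 117.44 × 162.20 = 19049 g = 19.05 kg.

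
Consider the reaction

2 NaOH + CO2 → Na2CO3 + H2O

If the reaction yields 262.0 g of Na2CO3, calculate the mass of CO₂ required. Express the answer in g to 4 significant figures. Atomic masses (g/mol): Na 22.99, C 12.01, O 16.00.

M(Na2CO3) = 2(22.99) + 12.01 + 3(16.00) = 105.99 g/mol.
M(CO2) = 12.01 + 2(16.00) = 44.01 g/mol.
n(Na2CO3) = 262.00 g / 105.99 g/mol = 2.4719 mol.
From the equation the Na2CO3:CO2 mole ratio is 1:1, so n(CO2) = 2.4719 × 1/1 = 2.4719 mol.
Mass of CO2 = 2.4719 mol × 44.01 g/mol = 108.79 g.

108.8 g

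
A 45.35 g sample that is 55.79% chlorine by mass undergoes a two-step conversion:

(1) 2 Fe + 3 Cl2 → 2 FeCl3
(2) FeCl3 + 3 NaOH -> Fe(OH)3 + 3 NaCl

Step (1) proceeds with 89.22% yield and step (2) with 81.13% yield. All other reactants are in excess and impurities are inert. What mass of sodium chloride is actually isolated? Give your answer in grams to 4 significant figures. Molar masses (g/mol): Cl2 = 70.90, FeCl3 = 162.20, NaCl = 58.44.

30.19 g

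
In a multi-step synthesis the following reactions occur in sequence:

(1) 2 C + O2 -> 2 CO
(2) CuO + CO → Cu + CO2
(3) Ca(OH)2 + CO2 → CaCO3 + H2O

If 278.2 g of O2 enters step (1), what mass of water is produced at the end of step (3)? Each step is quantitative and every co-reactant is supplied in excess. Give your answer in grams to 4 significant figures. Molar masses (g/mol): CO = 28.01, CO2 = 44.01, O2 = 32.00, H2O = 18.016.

n(O2) = 278.2 / 32.00 = 8.6937 mol.
Reaction (1): O2→CO ratio 1:2 ⇒ n(CO) = 17.387 mol.
Reaction (2): CO→CO2 ratio 1:1 ⇒ n(CO2) = 17.387 mol.
Reaction (3): CO2→H2O ratio 1:1 ⇒ n(H2O) = 17.387 mol.
Mass of H2O = 17.387 × 18.016 = 313.25 g.

313.3 g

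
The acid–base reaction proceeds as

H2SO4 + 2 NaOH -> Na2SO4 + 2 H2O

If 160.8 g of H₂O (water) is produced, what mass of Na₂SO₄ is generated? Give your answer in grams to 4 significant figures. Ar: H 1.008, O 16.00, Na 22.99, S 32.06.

633.9 g

M(H2O) = 2(1.008) + 16.00 = 18.016 g/mol.
M(Na2SO4) = 2(22.99) + 32.06 + 4(16.00) = 142.04 g/mol.
n(H2O) = 160.80 g / 18.016 g/mol = 8.9254 mol.
From the equation the H2O:Na2SO4 mole ratio is 2:1, so n(Na2SO4) = 8.9254 × 1/2 = 4.4627 mol.
Mass of Na2SO4 = 4.4627 mol × 142.04 g/mol = 633.88 g.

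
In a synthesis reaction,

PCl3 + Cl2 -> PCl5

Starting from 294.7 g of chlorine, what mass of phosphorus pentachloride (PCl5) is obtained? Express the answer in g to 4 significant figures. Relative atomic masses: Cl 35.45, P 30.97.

865.5 g

M(Cl2) = 2(35.45) = 70.90 g/mol.
M(PCl5) = 30.97 + 5(35.45) = 208.22 g/mol.
n(Cl2) = 294.70 g / 70.90 g/mol = 4.1566 mol.
From the equation the Cl2:PCl5 mole ratio is 1:1, so n(PCl5) = 4.1566 × 1/1 = 4.1566 mol.
Mass of PCl5 = 4.1566 mol × 208.22 g/mol = 865.48 g.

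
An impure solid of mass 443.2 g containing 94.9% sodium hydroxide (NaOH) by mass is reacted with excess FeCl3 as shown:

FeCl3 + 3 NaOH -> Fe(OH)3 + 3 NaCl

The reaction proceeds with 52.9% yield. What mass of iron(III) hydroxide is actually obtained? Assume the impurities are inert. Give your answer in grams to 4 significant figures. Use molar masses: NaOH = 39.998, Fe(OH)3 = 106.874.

198.2 g

Pure NaOH available = 443.2 g × 0.949 = 420.60 g.
n(NaOH) = 420.60 g / 39.998 g/mol = 10.515 mol.
From the equation the NaOH:Fe(OH)3 mole ratio is 3:1, so n(Fe(OH)3) = 10.515 × 1/3 = 3.5051 mol.
Mass of Fe(OH)3 = 3.5051 mol × 106.874 g/mol = 374.61 g.
Actual mass collected = 374.61 g × 0.529 = 198.17 g.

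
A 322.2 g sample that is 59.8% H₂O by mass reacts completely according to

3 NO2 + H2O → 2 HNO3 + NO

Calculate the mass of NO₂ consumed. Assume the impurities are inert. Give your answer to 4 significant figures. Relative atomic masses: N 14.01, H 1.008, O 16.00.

1476 g

Mass of pure H2O = 322.2 g × 0.598 = 192.68 g.
M(H2O) = 2(1.008) + 16.00 = 18.016 g/mol.
M(NO2) = 14.01 + 2(16.00) = 46.01 g/mol.
n(H2O) = 192.68 g / 18.016 g/mol = 10.695 mol.
From the equation the H2O:NO2 mole ratio is 1:3, so n(NO2) = 10.695 × 3/1 = 32.084 mol.
Mass of NO2 = 32.084 mol × 46.01 g/mol = 1476.2 g.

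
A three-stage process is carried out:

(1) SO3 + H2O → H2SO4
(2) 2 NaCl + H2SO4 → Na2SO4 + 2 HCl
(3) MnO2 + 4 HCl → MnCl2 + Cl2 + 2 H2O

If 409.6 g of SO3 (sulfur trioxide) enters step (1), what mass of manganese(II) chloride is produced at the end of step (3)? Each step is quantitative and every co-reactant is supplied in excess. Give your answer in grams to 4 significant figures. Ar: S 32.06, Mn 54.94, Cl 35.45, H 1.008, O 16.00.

M(SO3) = 32.06 + 3(16.00) = 80.06 g/mol.
M(MnCl2) = 54.94 + 2(35.45) = 125.84 g/mol.
n(SO3) = 409.6 / 80.06 = 5.1162 mol.
Reaction (1): SO3→H2SO4 ratio 1:1 ⇒ n(H2SO4) = 5.1162 mol.
Reaction (2): H2SO4→HCl ratio 1:2 ⇒ n(HCl) = 10.232 mol.
Reaction (3): HCl→MnCl2 ratio 4:1 ⇒ n(MnCl2) = 2.5581 mol.
Mass of MnCl2 = 2.5581 × 125.84 = 321.91 g.

321.9 g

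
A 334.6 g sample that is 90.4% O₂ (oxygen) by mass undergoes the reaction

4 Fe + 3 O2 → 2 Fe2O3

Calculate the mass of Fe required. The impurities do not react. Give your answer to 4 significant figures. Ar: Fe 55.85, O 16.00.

Mass of pure O2 = 334.6 g × 0.904 = 302.48 g.
M(O2) = 2(16.00) = 32.00 g/mol.
M(Fe) = 55.85 g/mol.
n(O2) = 302.48 g / 32.00 g/mol = 9.4525 mol.
From the equation the O2:Fe mole ratio is 3:4, so n(Fe) = 9.4525 × 4/3 = 12.603 mol.
Mass of Fe = 12.603 mol × 55.85 g/mol = 703.89 g.

703.9 g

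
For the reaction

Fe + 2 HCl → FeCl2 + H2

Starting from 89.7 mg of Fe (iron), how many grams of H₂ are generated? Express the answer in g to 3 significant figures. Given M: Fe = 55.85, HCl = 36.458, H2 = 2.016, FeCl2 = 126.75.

Convert: 89.7 mg = 0.08970 g.
n(Fe) = 0.08970 g / 55.85 g/mol = 0.001606 mol.
From the equation the Fe:H2 mole ratio is 1:1, so n(H2) = 0.001606 × 1/1 = 0.001606 mol.
Mass of H2 = 0.001606 mol × 2.016 g/mol = 0.003238 g.

0.00324 g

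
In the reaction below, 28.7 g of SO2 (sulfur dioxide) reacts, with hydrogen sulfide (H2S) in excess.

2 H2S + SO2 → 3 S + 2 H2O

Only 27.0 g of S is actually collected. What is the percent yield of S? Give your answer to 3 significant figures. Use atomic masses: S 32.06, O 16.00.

M(SO2) = 32.06 + 2(16.00) = 64.06 g/mol.
M(S) = 32.06 g/mol.
n(SO2) = 28.70 g / 64.06 g/mol = 0.4480 mol.
From the equation the SO2:S mole ratio is 1:3, so n(S) = 0.4480 × 3/1 = 1.344 mol.
Mass of S = 1.344 mol × 32.06 g/mol = 43.09 g.
This is the theoretical yield. Percent yield = 27.0 g / 43.09 g × 100% = 62.66%.

62.7 %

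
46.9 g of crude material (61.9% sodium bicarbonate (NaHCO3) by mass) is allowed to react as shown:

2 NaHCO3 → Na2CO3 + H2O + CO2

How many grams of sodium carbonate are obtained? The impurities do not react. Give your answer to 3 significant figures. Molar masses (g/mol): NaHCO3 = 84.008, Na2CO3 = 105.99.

Mass of pure NaHCO3 = 46.9 g × 0.619 = 29.03 g.
n(NaHCO3) = 29.03 g / 84.008 g/mol = 0.3456 mol.
From the equation the NaHCO3:Na2CO3 mole ratio is 2:1, so n(Na2CO3) = 0.3456 × 1/2 = 0.1728 mol.
Mass of Na2CO3 = 0.1728 mol × 105.99 g/mol = 18.31 g.

18.3 g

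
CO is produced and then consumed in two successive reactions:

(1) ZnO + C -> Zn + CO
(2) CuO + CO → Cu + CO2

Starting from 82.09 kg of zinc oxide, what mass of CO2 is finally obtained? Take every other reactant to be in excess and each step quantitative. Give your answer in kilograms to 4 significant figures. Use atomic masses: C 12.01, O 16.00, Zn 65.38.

M(ZnO) = 65.38 + 16.00 = 81.38 g/mol.
M(CO2) = 12.01 + 2(16.00) = 44.01 g/mol.
82.09 kg = 82090 g.
n(ZnO) = 82090 / 81.38 = 1008.7 mol.
Step 1 gives a 1:1 ratio of ZnO to CO, so n(CO) = 1008.7 mol.
In step 2 the CO:CO2 ratio is 1:1, so n(CO2) = 1008.7 mol.
Mass of CO2 = 1008.7 × 44.01 = 44394 g = 44.39 kg.

44.39 kg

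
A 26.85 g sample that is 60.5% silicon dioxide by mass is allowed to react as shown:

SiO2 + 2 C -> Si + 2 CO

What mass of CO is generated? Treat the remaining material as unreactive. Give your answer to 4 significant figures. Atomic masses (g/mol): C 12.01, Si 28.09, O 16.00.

Mass of pure SiO2 = 26.85 g × 0.605 = 16.244 g.
M(SiO2) = 28.09 + 2(16.00) = 60.09 g/mol.
M(CO) = 12.01 + 16.00 = 28.01 g/mol.
n(SiO2) = 16.244 g / 60.09 g/mol = 0.27033 mol.
From the equation the SiO2:CO mole ratio is 1:2, so n(CO) = 0.27033 × 2/1 = 0.54066 mol.
Mass of CO = 0.54066 mol × 28.01 g/mol = 15.144 g.

15.14 g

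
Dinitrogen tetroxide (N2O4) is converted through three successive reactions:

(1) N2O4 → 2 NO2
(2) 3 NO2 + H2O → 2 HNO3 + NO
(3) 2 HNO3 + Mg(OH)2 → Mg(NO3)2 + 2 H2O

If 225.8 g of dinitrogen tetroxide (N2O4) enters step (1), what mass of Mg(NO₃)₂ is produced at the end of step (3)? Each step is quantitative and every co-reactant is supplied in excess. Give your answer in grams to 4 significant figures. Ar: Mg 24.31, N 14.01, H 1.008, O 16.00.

M(N2O4) = 2(14.01) + 4(16.00) = 92.02 g/mol.
M(Mg(NO3)2) = 24.31 + 2(14.01) + 6(16.00) = 148.33 g/mol.
n(N2O4) = 225.8 / 92.02 = 2.4538 mol.
Reaction (1): N2O4→NO2 ratio 1:2 ⇒ n(NO2) = 4.9076 mol.
Reaction (2): NO2→HNO3 ratio 3:2 ⇒ n(HNO3) = 3.2718 mol.
Reaction (3): HNO3→Mg(NO3)2 ratio 2:1 ⇒ n(Mg(NO3)2) = 1.6359 mol.
Mass of Mg(NO3)2 = 1.6359 × 148.33 = 242.65 g.

242.6 g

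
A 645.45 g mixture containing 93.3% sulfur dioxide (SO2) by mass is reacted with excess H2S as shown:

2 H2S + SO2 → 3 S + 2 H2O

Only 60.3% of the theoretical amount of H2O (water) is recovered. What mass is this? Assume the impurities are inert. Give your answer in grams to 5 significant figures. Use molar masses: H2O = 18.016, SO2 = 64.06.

Pure SO2 available = 645.45 g × 0.933 = 602.205 g.
n(SO2) = 602.205 g / 64.06 g/mol = 9.40064 mol.
From the equation the SO2:H2O mole ratio is 1:2, so n(H2O) = 9.40064 × 2/1 = 18.8013 mol.
Mass of H2O = 18.8013 mol × 18.016 g/mol = 338.724 g.
Actual mass collected = 338.724 g × 0.603 = 204.250 g.

204.25 g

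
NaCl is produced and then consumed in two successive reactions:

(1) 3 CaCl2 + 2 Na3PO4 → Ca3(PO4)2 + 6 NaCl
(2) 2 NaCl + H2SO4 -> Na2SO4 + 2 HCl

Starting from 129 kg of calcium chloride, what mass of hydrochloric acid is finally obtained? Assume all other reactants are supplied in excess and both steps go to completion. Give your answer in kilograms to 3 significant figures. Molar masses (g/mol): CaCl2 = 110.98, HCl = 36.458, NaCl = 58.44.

84.8 kg

129 kg = 129000 g.
n(CaCl2) = 129000 / 110.98 = 1162 mol.
Step 1 gives a 3:6 ratio of CaCl2 to NaCl, so n(NaCl) = 2325 mol.
In step 2 the NaCl:HCl ratio is 2:2, so n(HCl) = 2325 mol.
Mass of HCl = 2325 × 36.458 = 84760 g = 84.8 kg.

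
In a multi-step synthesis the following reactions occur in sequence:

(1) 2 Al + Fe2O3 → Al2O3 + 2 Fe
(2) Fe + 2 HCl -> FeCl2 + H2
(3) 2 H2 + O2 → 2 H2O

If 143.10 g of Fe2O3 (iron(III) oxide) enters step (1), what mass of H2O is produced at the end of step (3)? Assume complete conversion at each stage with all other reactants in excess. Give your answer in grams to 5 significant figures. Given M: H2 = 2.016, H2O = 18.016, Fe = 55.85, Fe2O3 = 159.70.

32.287 g

n(Fe2O3) = 143.10 / 159.70 = 0.896055 mol.
Reaction (1): Fe2O3→Fe ratio 1:2 ⇒ n(Fe) = 1.79211 mol.
Reaction (2): Fe→H2 ratio 1:1 ⇒ n(H2) = 1.79211 mol.
Reaction (3): H2→H2O ratio 2:2 ⇒ n(H2O) = 1.79211 mol.
Mass of H2O = 1.79211 × 18.016 = 32.2867 g.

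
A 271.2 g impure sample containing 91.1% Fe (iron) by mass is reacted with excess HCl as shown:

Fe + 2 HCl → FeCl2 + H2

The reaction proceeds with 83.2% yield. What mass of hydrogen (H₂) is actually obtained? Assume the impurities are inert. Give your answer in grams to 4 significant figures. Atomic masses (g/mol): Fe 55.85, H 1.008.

Pure Fe available = 271.2 g × 0.911 = 247.06 g.
M(Fe) = 55.85 g/mol.
M(H2) = 2(1.008) = 2.016 g/mol.
n(Fe) = 247.06 g / 55.85 g/mol = 4.4237 mol.
From the equation the Fe:H2 mole ratio is 1:1, so n(H2) = 4.4237 × 1/1 = 4.4237 mol.
Mass of H2 = 4.4237 mol × 2.016 g/mol = 8.9182 g.
Actual mass collected = 8.9182 g × 0.832 = 7.4199 g.

7.420 g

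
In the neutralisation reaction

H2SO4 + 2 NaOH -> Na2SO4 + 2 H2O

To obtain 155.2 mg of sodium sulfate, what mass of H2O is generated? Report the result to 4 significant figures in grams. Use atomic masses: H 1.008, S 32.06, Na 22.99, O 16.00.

0.03937 g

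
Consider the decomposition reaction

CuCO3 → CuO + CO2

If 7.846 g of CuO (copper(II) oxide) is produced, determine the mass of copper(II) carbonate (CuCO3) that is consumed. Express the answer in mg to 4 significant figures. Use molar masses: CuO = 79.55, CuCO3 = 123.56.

n(CuO) = 7.8460 g / 79.55 g/mol = 0.098630 mol.
From the equation the CuO:CuCO3 mole ratio is 1:1, so n(CuCO3) = 0.098630 × 1/1 = 0.098630 mol.
Mass of CuCO3 = 0.098630 mol × 123.56 g/mol = 12.187 g.
Converting to mg: 12.187 g = 12190 mg.

12190 mg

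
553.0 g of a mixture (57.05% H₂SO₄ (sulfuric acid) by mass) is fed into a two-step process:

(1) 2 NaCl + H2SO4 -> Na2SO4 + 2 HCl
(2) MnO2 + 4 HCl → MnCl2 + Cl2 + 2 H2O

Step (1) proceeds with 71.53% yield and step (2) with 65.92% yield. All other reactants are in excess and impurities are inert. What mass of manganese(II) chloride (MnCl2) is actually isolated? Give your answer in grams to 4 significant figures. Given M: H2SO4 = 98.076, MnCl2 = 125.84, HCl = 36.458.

Pure H2SO4 = 553.0 × 0.5705 = 315.49 g.
n(H2SO4) = 315.49 / 98.076 = 3.2168 mol.
Step 1 (H2SO4:HCl = 1:2): theoretical n(HCl) = 6.4335 mol; at 71.53% yield, n(HCl) = 4.6019 mol.
Step 2 (HCl:MnCl2 = 4:1): theoretical n(MnCl2) = 1.1505 mol, so theoretical mass = 1.1505 × 125.84 = 144.78 g.
At 65.92% yield, actual mass of MnCl2 = 144.78 × 0.6592 = 95.436 g.

95.44 g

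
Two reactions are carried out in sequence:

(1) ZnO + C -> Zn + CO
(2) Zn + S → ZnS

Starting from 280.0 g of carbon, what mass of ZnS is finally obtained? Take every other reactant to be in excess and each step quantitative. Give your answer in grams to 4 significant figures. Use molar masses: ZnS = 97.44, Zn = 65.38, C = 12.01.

n(C) = 280.00 / 12.01 = 23.314 mol.
Step 1 gives a 1:1 ratio of C to Zn, so n(Zn) = 23.314 mol.
In step 2 the Zn:ZnS ratio is 1:1, so n(ZnS) = 23.314 mol.
Mass of ZnS = 23.314 × 97.44 = 2271.7 g.

2272 g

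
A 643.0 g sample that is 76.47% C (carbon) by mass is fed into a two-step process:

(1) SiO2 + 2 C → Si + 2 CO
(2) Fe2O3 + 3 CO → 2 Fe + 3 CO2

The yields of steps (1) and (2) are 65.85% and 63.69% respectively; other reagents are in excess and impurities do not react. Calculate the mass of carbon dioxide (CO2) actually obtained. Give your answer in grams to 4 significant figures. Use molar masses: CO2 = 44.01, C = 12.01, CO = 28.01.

755.7 g

Pure C = 643.0 × 0.7647 = 491.70 g.
n(C) = 491.70 / 12.01 = 40.941 mol.
Step 1 (C:CO = 2:2): theoretical n(CO) = 40.941 mol; at 65.85% yield, n(CO) = 26.960 mol.
Step 2 (CO:CO2 = 3:3): theoretical n(CO2) = 26.960 mol, so theoretical mass = 26.960 × 44.01 = 1186.5 g.
At 63.69% yield, actual mass of CO2 = 1186.5 × 0.6369 = 755.68 g.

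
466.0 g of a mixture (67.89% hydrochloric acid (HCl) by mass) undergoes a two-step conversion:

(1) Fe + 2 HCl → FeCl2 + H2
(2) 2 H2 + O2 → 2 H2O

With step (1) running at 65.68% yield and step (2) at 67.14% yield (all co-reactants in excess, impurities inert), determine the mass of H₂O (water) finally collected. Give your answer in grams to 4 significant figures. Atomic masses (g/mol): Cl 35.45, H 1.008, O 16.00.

34.47 g

Pure HCl = 466.0 × 0.6789 = 316.37 g.
M(HCl) = 1.008 + 35.45 = 36.458 g/mol.
M(H2O) = 2(1.008) + 16.00 = 18.016 g/mol.
n(HCl) = 316.37 / 36.458 = 8.6776 mol.
Step 1 (HCl:H2 = 2:1): theoretical n(H2) = 4.3388 mol; at 65.68% yield, n(H2) = 2.8497 mol.
Step 2 (H2:H2O = 2:2): theoretical n(H2O) = 2.8497 mol, so theoretical mass = 2.8497 × 18.016 = 51.341 g.
At 67.14% yield, actual mass of H2O = 51.341 × 0.6714 = 34.470 g.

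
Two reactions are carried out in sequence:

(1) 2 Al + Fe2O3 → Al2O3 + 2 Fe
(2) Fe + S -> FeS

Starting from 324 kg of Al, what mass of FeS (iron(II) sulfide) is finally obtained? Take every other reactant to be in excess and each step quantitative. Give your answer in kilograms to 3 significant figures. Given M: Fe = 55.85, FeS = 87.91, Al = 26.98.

324 kg = 324000 g.
n(Al) = 324000 / 26.98 = 12010 mol.
Step 1 gives a 2:2 ratio of Al to Fe, so n(Fe) = 12010 mol.
In step 2 the Fe:FeS ratio is 1:1, so n(FeS) = 12010 mol.
Mass of FeS = 12010 × 87.91 = 1.056 × 10^6 g = 1060 kg.

1060 kg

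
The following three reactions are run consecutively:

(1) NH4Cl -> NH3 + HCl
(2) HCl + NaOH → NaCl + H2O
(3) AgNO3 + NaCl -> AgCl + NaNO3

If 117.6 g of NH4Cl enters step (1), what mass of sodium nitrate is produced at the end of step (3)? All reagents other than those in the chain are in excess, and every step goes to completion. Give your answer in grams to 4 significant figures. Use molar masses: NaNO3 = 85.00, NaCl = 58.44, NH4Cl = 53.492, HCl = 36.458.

n(NH4Cl) = 117.6 / 53.492 = 2.1985 mol.
Reaction (1): NH4Cl→HCl ratio 1:1 ⇒ n(HCl) = 2.1985 mol.
Reaction (2): HCl→NaCl ratio 1:1 ⇒ n(NaCl) = 2.1985 mol.
Reaction (3): NaCl→NaNO3 ratio 1:1 ⇒ n(NaNO3) = 2.1985 mol.
Mass of NaNO3 = 2.1985 × 85.00 = 186.87 g.

186.9 g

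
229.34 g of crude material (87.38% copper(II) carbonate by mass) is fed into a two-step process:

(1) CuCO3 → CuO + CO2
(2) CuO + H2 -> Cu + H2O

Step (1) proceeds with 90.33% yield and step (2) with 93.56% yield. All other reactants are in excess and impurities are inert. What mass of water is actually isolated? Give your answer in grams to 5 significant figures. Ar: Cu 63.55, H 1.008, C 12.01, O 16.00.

24.694 g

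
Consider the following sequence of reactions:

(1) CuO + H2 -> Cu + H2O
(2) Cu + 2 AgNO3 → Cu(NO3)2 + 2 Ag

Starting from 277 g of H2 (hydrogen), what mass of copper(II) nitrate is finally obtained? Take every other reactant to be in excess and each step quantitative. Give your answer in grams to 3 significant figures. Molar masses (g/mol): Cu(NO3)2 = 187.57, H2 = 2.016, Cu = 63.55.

n(H2) = 277.0 / 2.016 = 137.4 mol.
Step 1 gives a 1:1 ratio of H2 to Cu, so n(Cu) = 137.4 mol.
In step 2 the Cu:Cu(NO3)2 ratio is 1:1, so n(Cu(NO3)2) = 137.4 mol.
Mass of Cu(NO3)2 = 137.4 × 187.57 = 25770 g.

25800 g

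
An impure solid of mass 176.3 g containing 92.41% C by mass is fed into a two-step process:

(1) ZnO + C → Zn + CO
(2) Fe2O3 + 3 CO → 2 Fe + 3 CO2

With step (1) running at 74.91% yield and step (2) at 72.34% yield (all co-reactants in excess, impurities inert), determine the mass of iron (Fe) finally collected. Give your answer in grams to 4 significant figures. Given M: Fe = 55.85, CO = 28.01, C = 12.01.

Pure C = 176.3 × 0.9241 = 162.92 g.
n(C) = 162.92 / 12.01 = 13.565 mol.
Step 1 (C:CO = 1:1): theoretical n(CO) = 13.565 mol; at 74.91% yield, n(CO) = 10.162 mol.
Step 2 (CO:Fe = 3:2): theoretical n(Fe) = 6.7745 mol, so theoretical mass = 6.7745 × 55.85 = 378.36 g.
At 72.34% yield, actual mass of Fe = 378.36 × 0.7234 = 273.70 g.

273.7 g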